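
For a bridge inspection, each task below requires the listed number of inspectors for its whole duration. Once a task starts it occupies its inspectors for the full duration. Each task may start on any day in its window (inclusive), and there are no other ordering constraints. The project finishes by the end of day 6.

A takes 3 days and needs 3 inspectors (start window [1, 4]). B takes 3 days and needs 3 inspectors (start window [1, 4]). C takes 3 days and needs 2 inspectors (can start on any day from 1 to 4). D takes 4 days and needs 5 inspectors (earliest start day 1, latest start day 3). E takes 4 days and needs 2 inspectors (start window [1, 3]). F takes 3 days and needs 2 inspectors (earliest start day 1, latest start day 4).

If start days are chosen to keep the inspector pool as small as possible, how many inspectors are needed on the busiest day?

12

Early-start (A@1, B@1, C@1, D@1, E@1, F@1) gives peak 17: d1:17  d2:17  d3:17  d4:7  d5:0  d6:0.
Shift B→4, F→4.
Schedule A@1, B@4, C@1, D@1, E@1, F@4: d1:12  d2:12  d3:12  d4:12  d5:5  d6:5 — peak 12.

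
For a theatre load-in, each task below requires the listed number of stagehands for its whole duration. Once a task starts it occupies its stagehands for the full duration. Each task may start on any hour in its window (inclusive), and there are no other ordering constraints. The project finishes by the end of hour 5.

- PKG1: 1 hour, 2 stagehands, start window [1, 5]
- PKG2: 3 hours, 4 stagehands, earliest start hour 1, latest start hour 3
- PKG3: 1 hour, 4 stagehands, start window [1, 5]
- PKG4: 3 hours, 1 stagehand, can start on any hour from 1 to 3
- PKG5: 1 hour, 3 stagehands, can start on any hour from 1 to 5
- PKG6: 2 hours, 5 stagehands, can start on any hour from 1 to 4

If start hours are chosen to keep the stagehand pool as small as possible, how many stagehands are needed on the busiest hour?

Early-start (PKG1@1, PKG2@1, PKG3@1, PKG4@1, PKG5@1, PKG6@1) gives peak 19: h1:19  h2:10  h3:5  h4:0  h5:0.
Shift PKG3→2, PKG4→3, PKG5→3, PKG6→4.
Schedule PKG1@1, PKG2@1, PKG3@2, PKG4@3, PKG5@3, PKG6@4: h1:6  h2:8  h3:8  h4:6  h5:6 — peak 8.

8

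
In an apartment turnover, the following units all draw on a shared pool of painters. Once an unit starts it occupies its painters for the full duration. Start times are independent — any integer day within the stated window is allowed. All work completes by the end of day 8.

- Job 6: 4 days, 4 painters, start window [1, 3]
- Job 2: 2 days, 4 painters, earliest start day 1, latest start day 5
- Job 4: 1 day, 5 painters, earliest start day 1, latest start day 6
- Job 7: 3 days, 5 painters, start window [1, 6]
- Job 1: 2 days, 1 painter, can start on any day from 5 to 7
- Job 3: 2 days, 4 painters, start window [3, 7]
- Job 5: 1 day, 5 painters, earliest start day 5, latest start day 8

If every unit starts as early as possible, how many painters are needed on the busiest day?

Early-start schedule: Job 6@1, Job 2@1, Job 4@1, Job 7@1, Job 1@5, Job 3@3, Job 5@5.
Load per day: day 1: 18, day 2: 13, day 3: 13, day 4: 8, day 5: 6, day 6: 1, day 7: 0, day 8: 0.
Peak is 18.

18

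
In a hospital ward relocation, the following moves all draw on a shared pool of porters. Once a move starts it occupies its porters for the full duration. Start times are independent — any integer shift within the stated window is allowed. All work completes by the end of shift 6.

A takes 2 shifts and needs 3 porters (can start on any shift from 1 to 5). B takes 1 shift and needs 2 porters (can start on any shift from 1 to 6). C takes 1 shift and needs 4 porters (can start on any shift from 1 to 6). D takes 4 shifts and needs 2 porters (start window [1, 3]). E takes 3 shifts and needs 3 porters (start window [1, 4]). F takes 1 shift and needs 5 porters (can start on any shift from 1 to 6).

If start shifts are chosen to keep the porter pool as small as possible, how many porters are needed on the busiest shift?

7

Early-start (A@1, B@1, C@1, D@1, E@1, F@1) gives peak 19: s1:19  s2:8  s3:5  s4:2  s5:0  s6:0.
Shift C→2, D→3, E→3, F→6.
Schedule A@1, B@1, C@2, D@3, E@3, F@6: s1:5  s2:7  s3:5  s4:5  s5:5  s6:7 — peak 7.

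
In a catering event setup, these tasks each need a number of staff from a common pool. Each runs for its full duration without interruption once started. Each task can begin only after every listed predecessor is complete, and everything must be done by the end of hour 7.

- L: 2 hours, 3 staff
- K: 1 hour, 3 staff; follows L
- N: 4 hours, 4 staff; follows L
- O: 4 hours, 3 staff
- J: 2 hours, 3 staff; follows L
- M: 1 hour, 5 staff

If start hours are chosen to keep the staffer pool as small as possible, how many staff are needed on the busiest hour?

8

Early-start (L@1, K@3, N@3, O@1, J@3, M@1) gives peak 13: h1:11  h2:6  h3:13  h4:10  h5:4  h6:4  h7:0.
Shift N→4, O→2, J→6.
Schedule L@1, K@3, N@4, O@2, J@6, M@1: h1:8  h2:6  h3:6  h4:7  h5:7  h6:7  h7:7 — peak 8.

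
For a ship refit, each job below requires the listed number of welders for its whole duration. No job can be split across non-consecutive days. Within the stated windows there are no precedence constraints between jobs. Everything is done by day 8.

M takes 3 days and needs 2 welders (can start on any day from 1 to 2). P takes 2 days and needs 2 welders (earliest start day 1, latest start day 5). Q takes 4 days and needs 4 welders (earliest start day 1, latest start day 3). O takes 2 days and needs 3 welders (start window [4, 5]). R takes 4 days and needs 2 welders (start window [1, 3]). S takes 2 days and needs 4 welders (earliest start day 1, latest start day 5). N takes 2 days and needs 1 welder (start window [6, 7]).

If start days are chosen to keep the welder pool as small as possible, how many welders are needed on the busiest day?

9

Early-start (M@1, P@1, Q@1, O@4, R@1, S@1, N@6) gives peak 14: d1:14  d2:14  d3:8  d4:9  d5:3  d6:1  d7:1  d8:0.
Shift R→3, S→5.
Schedule M@1, P@1, Q@1, O@4, R@3, S@5, N@6: d1:8  d2:8  d3:8  d4:9  d5:9  d6:7  d7:1  d8:0 — peak 9.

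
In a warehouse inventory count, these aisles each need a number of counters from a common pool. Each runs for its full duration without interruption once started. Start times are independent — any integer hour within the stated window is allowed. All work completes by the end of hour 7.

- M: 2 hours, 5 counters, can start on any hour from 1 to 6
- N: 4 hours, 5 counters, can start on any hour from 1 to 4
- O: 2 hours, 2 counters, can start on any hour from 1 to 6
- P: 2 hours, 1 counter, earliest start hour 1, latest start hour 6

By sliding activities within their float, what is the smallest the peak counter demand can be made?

7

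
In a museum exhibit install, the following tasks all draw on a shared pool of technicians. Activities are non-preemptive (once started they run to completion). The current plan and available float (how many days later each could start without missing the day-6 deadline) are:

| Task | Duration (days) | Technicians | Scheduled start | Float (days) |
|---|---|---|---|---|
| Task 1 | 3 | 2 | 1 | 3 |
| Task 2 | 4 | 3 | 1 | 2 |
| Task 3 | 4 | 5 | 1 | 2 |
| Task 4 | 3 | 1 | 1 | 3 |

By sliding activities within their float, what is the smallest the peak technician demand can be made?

Early-start (Task 1@1, Task 2@1, Task 3@1, Task 4@1) gives peak 11: d1:11  d2:11  d3:11  d4:8  d5:0  d6:0.
Shift Task 4→4.
Schedule Task 1@1, Task 2@1, Task 3@1, Task 4@4: d1:10  d2:10  d3:10  d4:9  d5:1  d6:1 — peak 10.

10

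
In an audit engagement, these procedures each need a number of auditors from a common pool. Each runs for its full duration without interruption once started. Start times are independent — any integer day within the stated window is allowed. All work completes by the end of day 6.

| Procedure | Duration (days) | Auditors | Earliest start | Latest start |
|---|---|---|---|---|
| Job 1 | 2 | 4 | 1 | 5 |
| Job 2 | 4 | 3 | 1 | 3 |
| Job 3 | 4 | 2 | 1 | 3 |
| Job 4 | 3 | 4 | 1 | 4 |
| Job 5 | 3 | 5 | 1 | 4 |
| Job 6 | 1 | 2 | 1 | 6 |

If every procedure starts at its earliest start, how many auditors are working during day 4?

5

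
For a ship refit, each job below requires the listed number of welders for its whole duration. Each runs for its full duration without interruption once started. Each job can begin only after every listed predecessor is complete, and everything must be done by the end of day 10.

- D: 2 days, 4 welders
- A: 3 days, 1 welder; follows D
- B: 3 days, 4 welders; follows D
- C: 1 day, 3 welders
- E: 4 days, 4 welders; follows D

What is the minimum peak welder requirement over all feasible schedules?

Early-start (D@1, A@3, B@3, C@1, E@3) gives peak 9: d1:7  d2:4  d3:9  d4:9  d5:9  d6:4  d7:0  d8:0  d9:0  d10:0.
Shift C→6, E→7.
Schedule D@1, A@3, B@3, C@6, E@7: d1:4  d2:4  d3:5  d4:5  d5:5  d6:3  d7:4  d8:4  d9:4  d10:4 — peak 5.
Total welder-days = 42 over 10 days ⇒ peak ≥ ⌈42/10⌉ = 5, so 5 is optimal.

5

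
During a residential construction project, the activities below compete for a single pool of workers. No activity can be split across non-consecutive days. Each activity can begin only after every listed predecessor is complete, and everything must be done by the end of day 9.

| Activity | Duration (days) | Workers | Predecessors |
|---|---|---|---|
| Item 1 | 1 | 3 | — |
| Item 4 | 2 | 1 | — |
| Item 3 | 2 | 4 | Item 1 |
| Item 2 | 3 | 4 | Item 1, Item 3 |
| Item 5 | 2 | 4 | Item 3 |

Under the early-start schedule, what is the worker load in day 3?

At early start, day 3 has: Item 3.
Demand: 4 = 4.

4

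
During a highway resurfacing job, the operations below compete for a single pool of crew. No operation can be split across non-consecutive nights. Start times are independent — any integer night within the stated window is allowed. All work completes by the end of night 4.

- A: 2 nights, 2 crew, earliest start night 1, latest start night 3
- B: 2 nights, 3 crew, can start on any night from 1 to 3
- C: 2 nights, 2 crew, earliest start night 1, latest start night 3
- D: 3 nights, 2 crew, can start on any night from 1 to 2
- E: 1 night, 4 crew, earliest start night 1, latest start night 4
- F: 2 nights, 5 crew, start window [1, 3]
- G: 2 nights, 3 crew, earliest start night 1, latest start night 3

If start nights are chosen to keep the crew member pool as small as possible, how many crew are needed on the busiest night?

11

Early-start (A@1, B@1, C@1, D@1, E@1, F@1, G@1) gives peak 21: n1:21  n2:17  n3:2  n4:0.
Shift D→2, F→3, G→3.
Schedule A@1, B@1, C@1, D@2, E@1, F@3, G@3: n1:11  n2:9  n3:10  n4:10 — peak 11.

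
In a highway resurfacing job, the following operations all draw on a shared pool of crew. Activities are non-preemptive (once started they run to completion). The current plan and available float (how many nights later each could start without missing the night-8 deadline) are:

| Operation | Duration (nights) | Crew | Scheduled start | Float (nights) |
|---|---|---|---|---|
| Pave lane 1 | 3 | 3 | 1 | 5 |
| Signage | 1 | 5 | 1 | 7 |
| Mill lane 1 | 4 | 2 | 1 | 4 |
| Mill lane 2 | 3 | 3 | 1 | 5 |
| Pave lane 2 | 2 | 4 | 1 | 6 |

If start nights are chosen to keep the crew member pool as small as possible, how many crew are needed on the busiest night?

6

Early-start (Pave lane 1@1, Signage@1, Mill lane 1@1, Mill lane 2@1, Pave lane 2@1) gives peak 17: n1:17  n2:12  n3:8  n4:2  n5:0  n6:0  n7:0  n8:0.
Shift Signage→4, Mill lane 1→5, Pave lane 2→5.
Schedule Pave lane 1@1, Signage@4, Mill lane 1@5, Mill lane 2@1, Pave lane 2@5: n1:6  n2:6  n3:6  n4:5  n5:6  n6:6  n7:2  n8:2 — peak 6.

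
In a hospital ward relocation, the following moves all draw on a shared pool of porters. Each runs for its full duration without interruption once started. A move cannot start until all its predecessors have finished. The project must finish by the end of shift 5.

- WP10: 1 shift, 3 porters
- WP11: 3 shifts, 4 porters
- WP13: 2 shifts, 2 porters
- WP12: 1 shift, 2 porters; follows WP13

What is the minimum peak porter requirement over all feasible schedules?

6

Early-start (WP10@1, WP11@1, WP13@1, WP12@3) gives peak 9: s1:9  s2:6  s3:6  s4:0  s5:0.
Shift WP11→2.
Schedule WP10@1, WP11@2, WP13@1, WP12@3: s1:5  s2:6  s3:6  s4:4  s5:0 — peak 6.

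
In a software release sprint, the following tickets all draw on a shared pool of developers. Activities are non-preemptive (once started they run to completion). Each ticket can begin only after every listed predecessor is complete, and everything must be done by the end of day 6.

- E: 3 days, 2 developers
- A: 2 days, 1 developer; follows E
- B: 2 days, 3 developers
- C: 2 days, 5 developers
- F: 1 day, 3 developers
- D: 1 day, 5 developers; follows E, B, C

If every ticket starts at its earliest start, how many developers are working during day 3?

2

At early start, day 3 has: E.
Demand: 2 = 2.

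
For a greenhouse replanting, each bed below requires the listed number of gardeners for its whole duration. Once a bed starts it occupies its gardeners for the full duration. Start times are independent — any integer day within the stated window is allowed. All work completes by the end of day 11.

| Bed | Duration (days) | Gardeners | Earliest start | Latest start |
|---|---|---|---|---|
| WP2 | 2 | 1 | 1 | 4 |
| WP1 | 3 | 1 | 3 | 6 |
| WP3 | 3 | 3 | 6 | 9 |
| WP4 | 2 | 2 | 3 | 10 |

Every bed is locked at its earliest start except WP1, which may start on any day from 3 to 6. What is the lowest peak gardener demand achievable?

WP1@3: d1:1  d2:1  d3:3  d4:3  d5:1  d6:3  d7:3  d8:3  d9:0  d10:0  d11:0 → peak 3
WP1@4: d1:1  d2:1  d3:2  d4:3  d5:1  d6:4  d7:3  d8:3  d9:0  d10:0  d11:0 → peak 4
WP1@5: d1:1  d2:1  d3:2  d4:2  d5:1  d6:4  d7:4  d8:3  d9:0  d10:0  d11:0 → peak 4
WP1@6: d1:1  d2:1  d3:2  d4:2  d5:0  d6:4  d7:4  d8:4  d9:0  d10:0  d11:0 → peak 4
Best is WP1@3, peak 3.

3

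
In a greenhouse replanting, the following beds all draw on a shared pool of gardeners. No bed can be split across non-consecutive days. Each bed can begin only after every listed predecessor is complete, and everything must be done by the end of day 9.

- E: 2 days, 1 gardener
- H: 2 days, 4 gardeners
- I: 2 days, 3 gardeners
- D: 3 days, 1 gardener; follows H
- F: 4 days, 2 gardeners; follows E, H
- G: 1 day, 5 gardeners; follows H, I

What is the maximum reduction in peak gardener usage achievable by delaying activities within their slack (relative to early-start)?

3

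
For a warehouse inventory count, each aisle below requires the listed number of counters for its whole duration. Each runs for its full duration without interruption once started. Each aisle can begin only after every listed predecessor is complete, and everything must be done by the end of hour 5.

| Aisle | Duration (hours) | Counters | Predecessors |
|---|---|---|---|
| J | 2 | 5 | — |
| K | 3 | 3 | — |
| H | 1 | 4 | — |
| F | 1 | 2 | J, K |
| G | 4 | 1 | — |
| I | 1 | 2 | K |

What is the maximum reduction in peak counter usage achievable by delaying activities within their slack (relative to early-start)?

Early-start peak: h1:13  h2:9  h3:4  h4:5  h5:0 ⇒ 13.
Leveled (J@1, K@1, H@3, F@4, G@1, I@4): h1:9  h2:9  h3:8  h4:5  h5:0 ⇒ 9.
Reduction 13 − 9 = 4.

4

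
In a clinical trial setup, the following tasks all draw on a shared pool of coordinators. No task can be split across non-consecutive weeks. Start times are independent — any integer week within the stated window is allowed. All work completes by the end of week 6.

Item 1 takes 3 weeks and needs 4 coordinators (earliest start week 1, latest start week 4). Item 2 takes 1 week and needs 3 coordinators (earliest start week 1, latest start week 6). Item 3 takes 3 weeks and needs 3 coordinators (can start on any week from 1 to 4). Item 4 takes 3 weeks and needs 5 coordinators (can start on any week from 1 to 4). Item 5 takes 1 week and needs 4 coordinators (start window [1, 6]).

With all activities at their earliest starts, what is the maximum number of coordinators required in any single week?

19

Early-start schedule: Item 1@1, Item 2@1, Item 3@1, Item 4@1, Item 5@1.
Load per week: week 1: 19, week 2: 12, week 3: 12, week 4: 0, week 5: 0, week 6: 0.
Peak is 19.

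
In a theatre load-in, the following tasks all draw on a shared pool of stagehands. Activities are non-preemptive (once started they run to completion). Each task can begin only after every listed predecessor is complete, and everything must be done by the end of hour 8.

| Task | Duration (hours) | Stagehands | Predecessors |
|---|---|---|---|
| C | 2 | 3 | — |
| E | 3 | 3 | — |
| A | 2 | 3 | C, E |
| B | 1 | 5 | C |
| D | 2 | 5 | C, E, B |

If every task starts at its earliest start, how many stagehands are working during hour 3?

At early start, hour 3 has: E, B.
Demand: 3 + 5 = 8.

8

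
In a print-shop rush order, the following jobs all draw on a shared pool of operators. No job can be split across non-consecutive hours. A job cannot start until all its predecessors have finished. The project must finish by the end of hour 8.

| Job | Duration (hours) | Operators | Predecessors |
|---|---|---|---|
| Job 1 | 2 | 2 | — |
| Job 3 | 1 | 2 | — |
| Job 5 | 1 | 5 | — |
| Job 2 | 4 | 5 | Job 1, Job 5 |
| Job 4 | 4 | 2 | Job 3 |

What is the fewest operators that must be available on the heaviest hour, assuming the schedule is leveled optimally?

Early-start (Job 1@1, Job 3@1, Job 5@1, Job 2@3, Job 4@2) gives peak 9: h1:9  h2:4  h3:7  h4:7  h5:7  h6:5  h7:0  h8:0.
Shift Job 5→2, Job 4→3.
Schedule Job 1@1, Job 3@1, Job 5@2, Job 2@3, Job 4@3: h1:4  h2:7  h3:7  h4:7  h5:7  h6:7  h7:0  h8:0 — peak 7.

7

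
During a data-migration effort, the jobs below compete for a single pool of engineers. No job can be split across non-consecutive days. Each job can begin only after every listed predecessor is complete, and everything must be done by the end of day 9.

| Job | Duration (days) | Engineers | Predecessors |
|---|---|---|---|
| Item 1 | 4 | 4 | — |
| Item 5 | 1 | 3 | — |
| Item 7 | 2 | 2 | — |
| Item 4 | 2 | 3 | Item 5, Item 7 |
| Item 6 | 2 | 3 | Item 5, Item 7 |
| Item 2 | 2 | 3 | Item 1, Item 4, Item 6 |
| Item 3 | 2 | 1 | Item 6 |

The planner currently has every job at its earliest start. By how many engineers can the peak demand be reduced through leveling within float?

4

Early-start peak: d1:9  d2:6  d3:10  d4:10  d5:4  d6:4  d7:0  d8:0  d9:0 ⇒ 10.
Leveled (Item 1@1, Item 5@5, Item 7@1, Item 4@6, Item 6@6, Item 2@8, Item 3@8): d1:6  d2:6  d3:4  d4:4  d5:3  d6:6  d7:6  d8:4  d9:4 ⇒ 6.
Reduction 10 − 6 = 4.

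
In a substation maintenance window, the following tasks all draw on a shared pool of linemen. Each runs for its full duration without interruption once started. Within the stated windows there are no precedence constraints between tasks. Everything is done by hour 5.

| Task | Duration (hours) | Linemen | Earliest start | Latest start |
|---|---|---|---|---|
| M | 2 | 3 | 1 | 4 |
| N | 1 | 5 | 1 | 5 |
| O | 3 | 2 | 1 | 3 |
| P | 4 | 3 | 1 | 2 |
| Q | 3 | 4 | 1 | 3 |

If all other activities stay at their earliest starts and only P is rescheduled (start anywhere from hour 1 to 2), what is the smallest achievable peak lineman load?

14

P@1: h1:17  h2:12  h3:9  h4:3  h5:0 → peak 17
P@2: h1:14  h2:12  h3:9  h4:3  h5:3 → peak 14
Best is P@2, peak 14.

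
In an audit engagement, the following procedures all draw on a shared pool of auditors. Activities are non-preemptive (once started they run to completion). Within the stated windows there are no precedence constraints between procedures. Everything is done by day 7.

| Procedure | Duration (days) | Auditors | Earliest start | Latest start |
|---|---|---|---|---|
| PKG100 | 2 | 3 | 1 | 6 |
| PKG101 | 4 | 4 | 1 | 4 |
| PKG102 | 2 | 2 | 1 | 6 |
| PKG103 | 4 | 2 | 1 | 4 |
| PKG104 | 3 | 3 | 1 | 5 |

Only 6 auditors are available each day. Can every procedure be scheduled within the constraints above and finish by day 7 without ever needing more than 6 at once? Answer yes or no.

Total auditor-days = 43; over 7 days the average is 43/7 > 6, so some day must exceed 6.

no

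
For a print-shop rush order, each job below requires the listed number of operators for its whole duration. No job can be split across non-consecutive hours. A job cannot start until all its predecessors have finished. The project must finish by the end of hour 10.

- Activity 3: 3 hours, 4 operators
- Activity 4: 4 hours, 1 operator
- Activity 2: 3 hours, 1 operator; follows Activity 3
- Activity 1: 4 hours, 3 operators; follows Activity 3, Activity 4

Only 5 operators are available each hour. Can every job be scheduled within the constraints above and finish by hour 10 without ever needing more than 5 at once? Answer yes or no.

Schedule Activity 3@1, Activity 4@1, Activity 2@4, Activity 1@5: h1:5  h2:5  h3:5  h4:2  h5:4  h6:4  h7:3  h8:3  h9:0  h10:0 — peak 5 ≤ 5.

yes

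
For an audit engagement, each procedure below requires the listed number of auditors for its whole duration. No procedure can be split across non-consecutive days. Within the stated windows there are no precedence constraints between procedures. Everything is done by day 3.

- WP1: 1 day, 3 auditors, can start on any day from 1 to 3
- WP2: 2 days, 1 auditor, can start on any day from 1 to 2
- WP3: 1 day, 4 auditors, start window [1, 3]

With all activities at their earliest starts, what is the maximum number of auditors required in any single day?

8

Early-start schedule: WP1@1, WP2@1, WP3@1.
Load per day: day 1: 8, day 2: 1, day 3: 0.
Peak is 8.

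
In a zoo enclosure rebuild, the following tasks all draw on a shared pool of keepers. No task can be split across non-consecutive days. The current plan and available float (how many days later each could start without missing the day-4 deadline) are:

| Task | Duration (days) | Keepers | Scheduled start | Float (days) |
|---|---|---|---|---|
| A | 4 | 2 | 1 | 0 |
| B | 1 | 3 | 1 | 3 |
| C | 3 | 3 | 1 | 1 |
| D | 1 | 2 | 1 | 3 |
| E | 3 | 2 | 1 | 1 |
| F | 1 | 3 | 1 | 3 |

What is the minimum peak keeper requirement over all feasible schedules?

9

Early-start (A@1, B@1, C@1, D@1, E@1, F@1) gives peak 15: d1:15  d2:7  d3:7  d4:2.
Shift D→2, E→2, F→4.
Schedule A@1, B@1, C@1, D@2, E@2, F@4: d1:8  d2:9  d3:7  d4:7 — peak 9.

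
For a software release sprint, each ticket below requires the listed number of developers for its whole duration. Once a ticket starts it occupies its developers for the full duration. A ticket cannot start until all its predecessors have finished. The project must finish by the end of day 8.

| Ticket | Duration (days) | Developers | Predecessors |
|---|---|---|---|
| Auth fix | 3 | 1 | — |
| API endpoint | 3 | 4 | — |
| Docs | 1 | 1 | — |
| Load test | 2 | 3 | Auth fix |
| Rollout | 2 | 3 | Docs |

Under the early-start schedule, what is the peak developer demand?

Early-start schedule: Auth fix@1, API endpoint@1, Docs@1, Load test@4, Rollout@2.
Load per day: day 1: 6, day 2: 8, day 3: 8, day 4: 3, day 5: 3, day 6: 0, day 7: 0, day 8: 0.
Peak is 8.

8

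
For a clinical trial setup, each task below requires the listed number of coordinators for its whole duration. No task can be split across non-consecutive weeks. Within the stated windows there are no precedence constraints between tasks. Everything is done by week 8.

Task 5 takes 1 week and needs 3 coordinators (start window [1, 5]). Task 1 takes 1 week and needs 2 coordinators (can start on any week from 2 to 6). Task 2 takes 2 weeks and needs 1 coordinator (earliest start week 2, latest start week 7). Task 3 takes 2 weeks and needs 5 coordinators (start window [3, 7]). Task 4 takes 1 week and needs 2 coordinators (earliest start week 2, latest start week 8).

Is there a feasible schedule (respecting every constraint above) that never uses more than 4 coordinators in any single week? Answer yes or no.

no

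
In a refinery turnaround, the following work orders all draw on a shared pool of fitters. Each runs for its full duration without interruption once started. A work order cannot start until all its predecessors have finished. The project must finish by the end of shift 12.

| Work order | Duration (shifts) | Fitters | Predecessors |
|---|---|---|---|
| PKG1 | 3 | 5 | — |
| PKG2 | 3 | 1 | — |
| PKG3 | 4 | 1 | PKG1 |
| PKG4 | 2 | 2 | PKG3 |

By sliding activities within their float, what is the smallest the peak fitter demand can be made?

Early-start (PKG1@1, PKG2@1, PKG3@4, PKG4@8) gives peak 6: s1:6  s2:6  s3:6  s4:1  s5:1  s6:1  s7:1  s8:2  s9:2  s10:0  s11:0  s12:0.
Shift PKG2→4.
Schedule PKG1@1, PKG2@4, PKG3@4, PKG4@8: s1:5  s2:5  s3:5  s4:2  s5:2  s6:2  s7:1  s8:2  s9:2  s10:0  s11:0  s12:0 — peak 5.

5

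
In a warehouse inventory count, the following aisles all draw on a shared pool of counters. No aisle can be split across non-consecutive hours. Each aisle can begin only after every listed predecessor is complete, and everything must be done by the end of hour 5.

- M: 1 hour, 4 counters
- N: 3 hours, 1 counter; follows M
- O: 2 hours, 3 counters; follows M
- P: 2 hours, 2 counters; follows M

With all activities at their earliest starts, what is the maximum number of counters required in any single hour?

6

Early-start schedule: M@1, N@2, O@2, P@2.
Load per hour: hour 1: 4, hour 2: 6, hour 3: 6, hour 4: 1, hour 5: 0.
Peak is 6.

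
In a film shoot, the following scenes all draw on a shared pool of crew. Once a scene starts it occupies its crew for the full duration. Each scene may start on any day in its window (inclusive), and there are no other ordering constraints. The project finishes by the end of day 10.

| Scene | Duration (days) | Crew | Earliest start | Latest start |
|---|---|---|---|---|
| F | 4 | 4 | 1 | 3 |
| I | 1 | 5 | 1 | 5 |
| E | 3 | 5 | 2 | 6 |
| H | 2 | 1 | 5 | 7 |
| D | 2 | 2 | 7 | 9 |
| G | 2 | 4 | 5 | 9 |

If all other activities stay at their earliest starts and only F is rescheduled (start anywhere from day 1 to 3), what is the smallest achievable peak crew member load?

9

F@1: d1:9  d2:9  d3:9  d4:9  d5:5  d6:5  d7:2  d8:2  d9:0  d10:0 → peak 9
F@2: d1:5  d2:9  d3:9  d4:9  d5:9  d6:5  d7:2  d8:2  d9:0  d10:0 → peak 9
F@3: d1:5  d2:5  d3:9  d4:9  d5:9  d6:9  d7:2  d8:2  d9:0  d10:0 → peak 9
Best is F@1, peak 9.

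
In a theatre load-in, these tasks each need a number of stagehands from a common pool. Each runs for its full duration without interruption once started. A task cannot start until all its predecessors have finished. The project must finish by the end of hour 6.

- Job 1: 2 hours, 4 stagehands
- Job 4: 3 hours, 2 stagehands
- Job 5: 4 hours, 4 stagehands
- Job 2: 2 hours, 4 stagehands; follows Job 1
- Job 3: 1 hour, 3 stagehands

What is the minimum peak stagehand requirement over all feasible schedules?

Early-start (Job 1@1, Job 4@1, Job 5@1, Job 2@3, Job 3@1) gives peak 13: h1:13  h2:10  h3:10  h4:8  h5:0  h6:0.
Shift Job 5→3, Job 2→4, Job 3→6.
Schedule Job 1@1, Job 4@1, Job 5@3, Job 2@4, Job 3@6: h1:6  h2:6  h3:6  h4:8  h5:8  h6:7 — peak 8.

8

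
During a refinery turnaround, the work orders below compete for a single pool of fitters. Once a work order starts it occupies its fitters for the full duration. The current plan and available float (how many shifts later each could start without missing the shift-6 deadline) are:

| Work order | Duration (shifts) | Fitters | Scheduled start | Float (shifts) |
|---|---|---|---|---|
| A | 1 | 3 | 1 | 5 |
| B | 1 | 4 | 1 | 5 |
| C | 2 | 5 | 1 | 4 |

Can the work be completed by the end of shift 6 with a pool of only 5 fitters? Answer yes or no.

Schedule A@1, B@2, C@3: s1:3  s2:4  s3:5  s4:5  s5:0  s6:0 — peak 5 ≤ 5.

yes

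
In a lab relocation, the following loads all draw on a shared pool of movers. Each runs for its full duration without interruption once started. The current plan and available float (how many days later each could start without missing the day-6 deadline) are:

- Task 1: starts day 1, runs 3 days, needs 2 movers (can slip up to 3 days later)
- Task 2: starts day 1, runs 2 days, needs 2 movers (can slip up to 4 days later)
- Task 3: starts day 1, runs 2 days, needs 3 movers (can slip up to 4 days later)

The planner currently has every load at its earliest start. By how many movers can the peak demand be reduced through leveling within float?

3

Early-start peak: d1:7  d2:7  d3:2  d4:0  d5:0  d6:0 ⇒ 7.
Leveled (Task 1@1, Task 2@1, Task 3@4): d1:4  d2:4  d3:2  d4:3  d5:3  d6:0 ⇒ 4.
Reduction 7 − 4 = 3.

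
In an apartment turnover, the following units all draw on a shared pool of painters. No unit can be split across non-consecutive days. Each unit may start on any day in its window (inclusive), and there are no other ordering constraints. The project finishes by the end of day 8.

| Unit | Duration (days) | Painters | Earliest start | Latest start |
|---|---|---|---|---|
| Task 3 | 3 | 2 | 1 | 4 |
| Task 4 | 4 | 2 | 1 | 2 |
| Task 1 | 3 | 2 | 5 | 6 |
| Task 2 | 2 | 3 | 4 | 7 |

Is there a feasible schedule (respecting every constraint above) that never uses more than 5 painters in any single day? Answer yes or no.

Schedule Task 3@1, Task 4@1, Task 1@5, Task 2@4: d1:4  d2:4  d3:4  d4:5  d5:5  d6:2  d7:2  d8:0 — peak 5 ≤ 5.

yes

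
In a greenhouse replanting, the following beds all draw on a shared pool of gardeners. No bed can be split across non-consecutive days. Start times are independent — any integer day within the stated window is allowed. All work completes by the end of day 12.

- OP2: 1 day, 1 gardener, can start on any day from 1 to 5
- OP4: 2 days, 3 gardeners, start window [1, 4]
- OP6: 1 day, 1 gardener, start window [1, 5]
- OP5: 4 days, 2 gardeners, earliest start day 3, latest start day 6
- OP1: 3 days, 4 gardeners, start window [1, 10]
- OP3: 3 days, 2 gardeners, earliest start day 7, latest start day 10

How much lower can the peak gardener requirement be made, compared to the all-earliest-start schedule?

5

Early-start peak: d1:9  d2:7  d3:6  d4:2  d5:2  d6:2  d7:2  d8:2  d9:2  d10:0  d11:0  d12:0 ⇒ 9.
Leveled (OP2@1, OP4@1, OP6@2, OP5@3, OP1@7, OP3@10): d1:4  d2:4  d3:2  d4:2  d5:2  d6:2  d7:4  d8:4  d9:4  d10:2  d11:2  d12:2 ⇒ 4.
Reduction 9 − 4 = 5.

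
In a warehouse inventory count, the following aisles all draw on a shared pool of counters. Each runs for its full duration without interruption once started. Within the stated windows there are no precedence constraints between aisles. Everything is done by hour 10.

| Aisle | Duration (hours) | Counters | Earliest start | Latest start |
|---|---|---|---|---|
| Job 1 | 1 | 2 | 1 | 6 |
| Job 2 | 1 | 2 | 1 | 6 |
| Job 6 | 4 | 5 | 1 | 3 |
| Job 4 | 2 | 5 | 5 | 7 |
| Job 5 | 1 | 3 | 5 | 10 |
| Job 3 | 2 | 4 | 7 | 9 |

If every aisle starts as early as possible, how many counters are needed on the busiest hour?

Early-start schedule: Job 1@1, Job 2@1, Job 6@1, Job 4@5, Job 5@5, Job 3@7.
Load per hour: hour 1: 9, hour 2: 5, hour 3: 5, hour 4: 5, hour 5: 8, hour 6: 5, hour 7: 4, hour 8: 4, hour 9: 0, hour 10: 0.
Peak is 9.

9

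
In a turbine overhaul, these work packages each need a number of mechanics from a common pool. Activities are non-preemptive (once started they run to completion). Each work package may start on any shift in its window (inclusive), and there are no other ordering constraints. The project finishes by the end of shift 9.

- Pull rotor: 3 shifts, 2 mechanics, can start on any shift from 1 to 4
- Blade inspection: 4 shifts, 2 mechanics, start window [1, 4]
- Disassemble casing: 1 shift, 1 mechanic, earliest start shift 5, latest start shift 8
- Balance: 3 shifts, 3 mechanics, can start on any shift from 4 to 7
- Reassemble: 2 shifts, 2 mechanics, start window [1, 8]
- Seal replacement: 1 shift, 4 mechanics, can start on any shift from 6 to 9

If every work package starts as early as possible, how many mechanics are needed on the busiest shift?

Early-start schedule: Pull rotor@1, Blade inspection@1, Disassemble casing@5, Balance@4, Reassemble@1, Seal replacement@6.
Load per shift: shift 1: 6, shift 2: 6, shift 3: 4, shift 4: 5, shift 5: 4, shift 6: 7, shift 7: 0, shift 8: 0, shift 9: 0.
Peak is 7.

7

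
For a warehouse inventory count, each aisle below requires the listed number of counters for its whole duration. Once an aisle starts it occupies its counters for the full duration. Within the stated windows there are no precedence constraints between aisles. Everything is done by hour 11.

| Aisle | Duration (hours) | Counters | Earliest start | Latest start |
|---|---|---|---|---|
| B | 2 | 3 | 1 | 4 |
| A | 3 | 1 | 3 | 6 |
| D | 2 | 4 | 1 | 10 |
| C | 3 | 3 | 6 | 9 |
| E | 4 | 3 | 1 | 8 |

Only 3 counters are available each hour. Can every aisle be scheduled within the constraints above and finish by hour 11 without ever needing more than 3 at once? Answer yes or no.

Total counter-hours = 38; over 11 hours the average is 38/11 > 3, so some hour must exceed 3.

no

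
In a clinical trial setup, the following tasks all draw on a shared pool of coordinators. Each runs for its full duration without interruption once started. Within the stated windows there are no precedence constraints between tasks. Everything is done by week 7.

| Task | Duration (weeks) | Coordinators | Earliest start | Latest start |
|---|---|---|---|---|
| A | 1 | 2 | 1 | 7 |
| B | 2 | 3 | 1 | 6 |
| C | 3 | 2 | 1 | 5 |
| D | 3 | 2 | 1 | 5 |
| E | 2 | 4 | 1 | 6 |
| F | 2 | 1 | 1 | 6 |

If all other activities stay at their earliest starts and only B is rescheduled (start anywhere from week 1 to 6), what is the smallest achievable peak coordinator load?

B@1: w1:14  w2:12  w3:4  w4:0  w5:0  w6:0  w7:0 → peak 14
B@2: w1:11  w2:12  w3:7  w4:0  w5:0  w6:0  w7:0 → peak 12
B@3: w1:11  w2:9  w3:7  w4:3  w5:0  w6:0  w7:0 → peak 11
B@4: w1:11  w2:9  w3:4  w4:3  w5:3  w6:0  w7:0 → peak 11
B@5: w1:11  w2:9  w3:4  w4:0  w5:3  w6:3  w7:0 → peak 11
B@6: w1:11  w2:9  w3:4  w4:0  w5:0  w6:3  w7:3 → peak 11
Best is B@3, peak 11.

11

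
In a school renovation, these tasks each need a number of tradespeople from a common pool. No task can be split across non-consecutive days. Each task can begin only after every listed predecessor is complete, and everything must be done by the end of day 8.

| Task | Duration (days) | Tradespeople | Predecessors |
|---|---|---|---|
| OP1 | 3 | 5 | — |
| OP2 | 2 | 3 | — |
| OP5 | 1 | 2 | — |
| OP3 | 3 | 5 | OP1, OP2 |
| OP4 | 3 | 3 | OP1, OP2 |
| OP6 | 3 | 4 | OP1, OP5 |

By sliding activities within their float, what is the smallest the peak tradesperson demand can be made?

Schedule OP1@1, OP2@1, OP5@1, OP3@4, OP4@4, OP6@4: d1:10  d2:8  d3:5  d4:12  d5:12  d6:12  d7:0  d8:0 — peak 12.

12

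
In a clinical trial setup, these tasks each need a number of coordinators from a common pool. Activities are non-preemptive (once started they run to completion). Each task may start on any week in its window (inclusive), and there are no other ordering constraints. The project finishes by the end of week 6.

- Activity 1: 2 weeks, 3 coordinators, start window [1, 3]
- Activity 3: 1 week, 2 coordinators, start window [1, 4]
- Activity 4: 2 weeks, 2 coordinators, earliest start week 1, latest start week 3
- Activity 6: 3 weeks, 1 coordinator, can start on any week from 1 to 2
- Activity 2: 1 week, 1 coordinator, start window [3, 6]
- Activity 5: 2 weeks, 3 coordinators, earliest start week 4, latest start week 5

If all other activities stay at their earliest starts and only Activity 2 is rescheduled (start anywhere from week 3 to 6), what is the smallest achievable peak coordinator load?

8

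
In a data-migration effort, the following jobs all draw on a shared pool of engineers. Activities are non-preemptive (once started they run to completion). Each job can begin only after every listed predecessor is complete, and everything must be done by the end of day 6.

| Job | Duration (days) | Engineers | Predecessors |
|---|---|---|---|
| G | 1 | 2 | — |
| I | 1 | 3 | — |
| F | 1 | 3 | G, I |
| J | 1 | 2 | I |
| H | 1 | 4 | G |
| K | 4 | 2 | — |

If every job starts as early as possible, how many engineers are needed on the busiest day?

Early-start schedule: G@1, I@1, F@2, J@2, H@2, K@1.
Load per day: day 1: 7, day 2: 11, day 3: 2, day 4: 2, day 5: 0, day 6: 0.
Peak is 11.

11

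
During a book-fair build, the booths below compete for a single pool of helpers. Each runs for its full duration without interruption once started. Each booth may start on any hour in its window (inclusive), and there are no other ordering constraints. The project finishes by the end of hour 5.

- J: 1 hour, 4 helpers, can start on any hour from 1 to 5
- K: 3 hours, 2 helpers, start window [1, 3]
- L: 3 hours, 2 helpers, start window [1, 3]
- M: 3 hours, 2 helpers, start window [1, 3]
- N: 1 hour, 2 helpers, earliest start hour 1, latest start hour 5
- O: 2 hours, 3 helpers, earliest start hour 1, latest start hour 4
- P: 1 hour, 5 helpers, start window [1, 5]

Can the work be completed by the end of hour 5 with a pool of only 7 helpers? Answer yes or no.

no

The minimum achievable peak is 8; 7 < 8, so no feasible schedule stays within the cap.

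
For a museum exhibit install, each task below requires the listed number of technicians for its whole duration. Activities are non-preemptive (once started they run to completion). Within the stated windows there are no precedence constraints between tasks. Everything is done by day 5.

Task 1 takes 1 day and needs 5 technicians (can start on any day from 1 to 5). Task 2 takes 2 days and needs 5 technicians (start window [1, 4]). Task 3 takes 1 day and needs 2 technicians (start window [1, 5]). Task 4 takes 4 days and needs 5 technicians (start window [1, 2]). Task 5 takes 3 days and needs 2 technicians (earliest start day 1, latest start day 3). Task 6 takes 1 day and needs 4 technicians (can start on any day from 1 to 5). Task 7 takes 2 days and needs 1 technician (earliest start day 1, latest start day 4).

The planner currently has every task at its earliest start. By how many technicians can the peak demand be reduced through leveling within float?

13

Early-start peak: d1:24  d2:13  d3:7  d4:5  d5:0 ⇒ 24.
Leveled (Task 1@1, Task 2@1, Task 3@3, Task 4@2, Task 5@3, Task 6@4, Task 7@1): d1:11  d2:11  d3:9  d4:11  d5:7 ⇒ 11.
Reduction 24 − 11 = 13.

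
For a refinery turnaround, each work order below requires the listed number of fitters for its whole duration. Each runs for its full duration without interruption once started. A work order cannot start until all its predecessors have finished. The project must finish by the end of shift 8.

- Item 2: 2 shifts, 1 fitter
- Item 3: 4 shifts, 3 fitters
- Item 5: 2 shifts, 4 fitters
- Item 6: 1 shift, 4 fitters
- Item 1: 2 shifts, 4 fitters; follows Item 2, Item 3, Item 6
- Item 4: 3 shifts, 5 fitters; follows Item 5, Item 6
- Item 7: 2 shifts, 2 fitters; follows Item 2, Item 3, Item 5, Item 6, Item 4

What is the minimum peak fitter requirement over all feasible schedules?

Early-start (Item 2@1, Item 3@1, Item 5@1, Item 6@1, Item 1@5, Item 4@3, Item 7@6) gives peak 12: s1:12  s2:8  s3:8  s4:8  s5:9  s6:6  s7:2  s8:0.
Shift Item 6→3, Item 1→7, Item 4→4, Item 7→7.
Schedule Item 2@1, Item 3@1, Item 5@1, Item 6@3, Item 1@7, Item 4@4, Item 7@7: s1:8  s2:8  s3:7  s4:8  s5:5  s6:5  s7:6  s8:6 — peak 8.

8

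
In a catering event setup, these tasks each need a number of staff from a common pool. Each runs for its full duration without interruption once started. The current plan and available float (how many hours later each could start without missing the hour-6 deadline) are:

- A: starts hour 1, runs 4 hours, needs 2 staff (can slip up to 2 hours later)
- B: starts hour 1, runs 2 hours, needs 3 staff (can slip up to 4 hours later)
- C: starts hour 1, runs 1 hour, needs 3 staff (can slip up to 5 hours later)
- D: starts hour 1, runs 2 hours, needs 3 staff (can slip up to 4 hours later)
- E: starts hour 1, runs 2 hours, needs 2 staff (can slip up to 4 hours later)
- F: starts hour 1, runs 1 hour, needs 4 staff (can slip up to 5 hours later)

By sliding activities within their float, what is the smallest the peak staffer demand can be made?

6

Early-start (A@1, B@1, C@1, D@1, E@1, F@1) gives peak 17: h1:17  h2:10  h3:2  h4:2  h5:0  h6:0.
Shift C→3, D→4, E→5, F→6.
Schedule A@1, B@1, C@3, D@4, E@5, F@6: h1:5  h2:5  h3:5  h4:5  h5:5  h6:6 — peak 6.
Total staffer-hours = 31 over 6 hours ⇒ peak ≥ ⌈31/6⌉ = 6, so 6 is optimal.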